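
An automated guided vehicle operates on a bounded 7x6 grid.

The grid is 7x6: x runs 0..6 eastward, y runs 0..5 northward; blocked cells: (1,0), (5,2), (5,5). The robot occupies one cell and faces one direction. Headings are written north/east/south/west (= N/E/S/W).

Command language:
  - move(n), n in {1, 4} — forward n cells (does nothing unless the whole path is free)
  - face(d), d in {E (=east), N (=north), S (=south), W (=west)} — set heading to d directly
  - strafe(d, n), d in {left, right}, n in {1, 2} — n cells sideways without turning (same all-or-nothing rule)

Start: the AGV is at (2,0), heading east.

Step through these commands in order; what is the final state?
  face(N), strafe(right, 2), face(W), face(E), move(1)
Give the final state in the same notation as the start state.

start: at (2,0), heading east
1. face(N) → at (2,0), heading north
2. strafe(right, 2) → at (4,0), heading north
3. face(W) → at (4,0), heading west
4. face(E) → at (4,0), heading east
5. move(1) → at (5,0), heading east

at (5,0), heading east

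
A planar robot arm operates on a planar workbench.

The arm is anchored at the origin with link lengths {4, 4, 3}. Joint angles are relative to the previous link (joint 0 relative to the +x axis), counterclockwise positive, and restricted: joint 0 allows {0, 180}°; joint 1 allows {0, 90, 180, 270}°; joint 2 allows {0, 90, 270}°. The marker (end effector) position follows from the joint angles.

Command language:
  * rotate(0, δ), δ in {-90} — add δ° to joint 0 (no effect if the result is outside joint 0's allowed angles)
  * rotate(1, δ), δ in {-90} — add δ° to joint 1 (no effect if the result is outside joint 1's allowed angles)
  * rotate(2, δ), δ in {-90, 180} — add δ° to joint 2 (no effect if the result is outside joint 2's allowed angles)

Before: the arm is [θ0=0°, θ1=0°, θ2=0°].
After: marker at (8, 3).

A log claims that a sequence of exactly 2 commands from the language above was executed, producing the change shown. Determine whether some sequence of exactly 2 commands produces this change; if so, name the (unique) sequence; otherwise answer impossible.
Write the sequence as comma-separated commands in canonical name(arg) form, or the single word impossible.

rotate(2, -90), rotate(2, 180)

key: running rotate(2, 180) before rotate(2, -90) would end elsewhere — order is forced
start: [θ0=0°, θ1=0°, θ2=0°]
[1] after rotate(2, -90): [θ0=0°, θ1=0°, θ2=270°]
[2] after rotate(2, 180): [θ0=0°, θ1=0°, θ2=90°]
all 16 alternatives checked — unique.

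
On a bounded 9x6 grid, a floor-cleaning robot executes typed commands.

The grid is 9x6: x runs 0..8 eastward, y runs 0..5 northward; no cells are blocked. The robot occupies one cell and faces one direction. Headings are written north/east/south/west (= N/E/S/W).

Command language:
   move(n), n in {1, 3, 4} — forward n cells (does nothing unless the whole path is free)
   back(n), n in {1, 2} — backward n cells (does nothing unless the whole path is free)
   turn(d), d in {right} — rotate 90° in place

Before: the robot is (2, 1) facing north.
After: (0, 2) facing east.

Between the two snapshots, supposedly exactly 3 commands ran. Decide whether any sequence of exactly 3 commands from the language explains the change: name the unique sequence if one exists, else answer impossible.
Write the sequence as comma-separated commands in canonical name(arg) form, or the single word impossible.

move(1), turn(right), back(2)

key: position moved to (0,2) AND the heading swung to E — translation plus rotation needed
initial: (2, 1) facing north
step 1 (move(1)): (2, 2) facing north
step 2 (turn(right)): (2, 2) facing east
step 3 (back(2)): (0, 2) facing east
no other 3-command option fits: unique.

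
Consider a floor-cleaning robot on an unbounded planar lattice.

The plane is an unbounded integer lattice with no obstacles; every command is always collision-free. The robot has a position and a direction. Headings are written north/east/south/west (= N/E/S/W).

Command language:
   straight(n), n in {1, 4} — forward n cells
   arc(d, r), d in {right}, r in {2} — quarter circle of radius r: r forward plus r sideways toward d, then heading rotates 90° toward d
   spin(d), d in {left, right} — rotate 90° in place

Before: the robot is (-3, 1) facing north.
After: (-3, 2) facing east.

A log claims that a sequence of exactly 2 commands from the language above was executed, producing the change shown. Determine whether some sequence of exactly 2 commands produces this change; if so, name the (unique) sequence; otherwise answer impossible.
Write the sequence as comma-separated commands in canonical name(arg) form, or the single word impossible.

straight(1), spin(right)

key: order matters: swapping straight(1) and spin(right) lands elsewhere
from: (-3, 1) facing north
1. straight(1) → (-3, 2) facing north
2. spin(right) → (-3, 2) facing east
no other 2-command option fits: unique.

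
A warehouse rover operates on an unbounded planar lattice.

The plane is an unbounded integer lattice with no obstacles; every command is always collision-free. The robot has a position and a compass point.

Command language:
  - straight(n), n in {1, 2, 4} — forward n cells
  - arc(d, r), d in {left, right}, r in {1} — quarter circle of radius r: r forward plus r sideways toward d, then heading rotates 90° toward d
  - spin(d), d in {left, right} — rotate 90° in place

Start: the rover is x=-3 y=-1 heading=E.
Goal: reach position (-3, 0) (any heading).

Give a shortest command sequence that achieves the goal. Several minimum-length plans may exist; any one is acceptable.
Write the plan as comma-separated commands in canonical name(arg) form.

begin: x=-3 y=-1 heading=E
[1] after spin(left): x=-3 y=-1 heading=N
[2] after straight(1): x=-3 y=0 heading=N
minimal: 2 command(s), checked below 2.

spin(left), straight(1)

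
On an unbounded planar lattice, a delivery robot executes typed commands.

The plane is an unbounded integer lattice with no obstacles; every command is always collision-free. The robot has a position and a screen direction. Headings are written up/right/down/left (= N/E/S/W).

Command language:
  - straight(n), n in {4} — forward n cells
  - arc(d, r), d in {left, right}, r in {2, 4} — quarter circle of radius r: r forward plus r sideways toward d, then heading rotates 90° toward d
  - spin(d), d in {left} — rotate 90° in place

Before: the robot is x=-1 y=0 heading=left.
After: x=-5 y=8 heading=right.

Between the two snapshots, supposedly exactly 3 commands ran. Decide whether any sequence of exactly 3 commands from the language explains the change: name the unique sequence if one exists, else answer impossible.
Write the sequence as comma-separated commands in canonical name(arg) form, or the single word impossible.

key: order matters: swapping straight(4) and arc(right, 4) lands elsewhere
begin: x=-1 y=0 heading=left
step 1 (straight(4)): x=-5 y=0 heading=left
step 2 (arc(right, 4)): x=-9 y=4 heading=up
step 3 (arc(right, 4)): x=-5 y=8 heading=right
uniquely the one of 216 3-step routes that fits.

straight(4), arc(right, 4), arc(right, 4)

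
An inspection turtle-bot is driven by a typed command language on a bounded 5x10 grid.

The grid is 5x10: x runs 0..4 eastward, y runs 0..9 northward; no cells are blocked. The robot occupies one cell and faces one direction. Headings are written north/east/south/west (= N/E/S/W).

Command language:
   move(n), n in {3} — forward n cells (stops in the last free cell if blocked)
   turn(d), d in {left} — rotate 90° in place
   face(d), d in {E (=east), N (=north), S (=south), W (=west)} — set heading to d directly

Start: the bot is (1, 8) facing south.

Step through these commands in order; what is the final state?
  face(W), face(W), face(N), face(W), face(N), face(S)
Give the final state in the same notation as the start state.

(1, 8) facing south

initial: (1, 8) facing south
step 1 (face(W)): (1, 8) facing west
step 2 (face(W)): (1, 8) facing west
step 3 (face(N)): (1, 8) facing north
step 4 (face(W)): (1, 8) facing west
step 5 (face(N)): (1, 8) facing north
step 6 (face(S)): (1, 8) facing south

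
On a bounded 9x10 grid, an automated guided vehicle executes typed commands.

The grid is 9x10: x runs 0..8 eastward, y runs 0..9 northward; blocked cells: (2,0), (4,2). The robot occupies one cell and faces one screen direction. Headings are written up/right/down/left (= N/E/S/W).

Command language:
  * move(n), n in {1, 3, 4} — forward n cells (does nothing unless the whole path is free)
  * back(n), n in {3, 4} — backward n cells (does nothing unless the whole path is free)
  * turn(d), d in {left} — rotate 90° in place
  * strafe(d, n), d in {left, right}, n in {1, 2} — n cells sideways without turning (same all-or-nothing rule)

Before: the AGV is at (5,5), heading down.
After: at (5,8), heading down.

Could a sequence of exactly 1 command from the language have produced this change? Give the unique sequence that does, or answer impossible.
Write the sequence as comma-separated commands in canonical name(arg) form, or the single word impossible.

key: still facing S — the one step turns nothing
from: at (5,5), heading down
step 1 (back(3)): at (5,8), heading down
no rival 1-sequence matches.

back(3)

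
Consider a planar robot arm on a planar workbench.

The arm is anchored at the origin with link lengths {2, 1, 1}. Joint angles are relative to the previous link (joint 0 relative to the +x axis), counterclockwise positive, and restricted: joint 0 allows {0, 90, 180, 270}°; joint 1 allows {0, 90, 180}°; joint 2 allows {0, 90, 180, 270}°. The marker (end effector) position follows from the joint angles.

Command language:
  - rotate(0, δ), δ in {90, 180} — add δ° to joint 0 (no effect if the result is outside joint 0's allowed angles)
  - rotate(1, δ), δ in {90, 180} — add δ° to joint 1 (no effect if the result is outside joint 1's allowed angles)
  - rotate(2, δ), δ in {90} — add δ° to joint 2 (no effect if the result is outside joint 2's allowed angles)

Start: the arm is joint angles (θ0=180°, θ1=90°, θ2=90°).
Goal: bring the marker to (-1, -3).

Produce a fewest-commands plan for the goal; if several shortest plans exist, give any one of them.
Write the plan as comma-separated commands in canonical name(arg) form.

begin: joint angles (θ0=180°, θ1=90°, θ2=90°)
[1] after rotate(2, 90): joint angles (θ0=180°, θ1=90°, θ2=180°)
[2] after rotate(2, 90): joint angles (θ0=180°, θ1=90°, θ2=270°)
[3] after rotate(1, 90): joint angles (θ0=180°, θ1=180°, θ2=270°)
[4] after rotate(1, 180): joint angles (θ0=180°, θ1=0°, θ2=270°)
[5] after rotate(0, 90): joint angles (θ0=270°, θ1=0°, θ2=270°)
no 4-step plan works, so 5 is optimal.

rotate(2, 90), rotate(2, 90), rotate(1, 90), rotate(1, 180), rotate(0, 90)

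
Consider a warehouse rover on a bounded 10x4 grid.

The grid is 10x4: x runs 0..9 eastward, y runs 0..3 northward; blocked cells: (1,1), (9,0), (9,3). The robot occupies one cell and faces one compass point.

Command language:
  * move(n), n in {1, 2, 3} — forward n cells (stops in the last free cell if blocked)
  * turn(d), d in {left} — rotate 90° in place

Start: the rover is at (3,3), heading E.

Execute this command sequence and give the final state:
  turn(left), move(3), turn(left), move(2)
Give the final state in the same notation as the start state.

at (1,3), heading W

from: at (3,3), heading E
step 1 (turn(left)): at (3,3), heading N
step 2 (move(3)): at (3,3), heading N
step 3 (turn(left)): at (3,3), heading W
step 4 (move(2)): at (1,3), heading W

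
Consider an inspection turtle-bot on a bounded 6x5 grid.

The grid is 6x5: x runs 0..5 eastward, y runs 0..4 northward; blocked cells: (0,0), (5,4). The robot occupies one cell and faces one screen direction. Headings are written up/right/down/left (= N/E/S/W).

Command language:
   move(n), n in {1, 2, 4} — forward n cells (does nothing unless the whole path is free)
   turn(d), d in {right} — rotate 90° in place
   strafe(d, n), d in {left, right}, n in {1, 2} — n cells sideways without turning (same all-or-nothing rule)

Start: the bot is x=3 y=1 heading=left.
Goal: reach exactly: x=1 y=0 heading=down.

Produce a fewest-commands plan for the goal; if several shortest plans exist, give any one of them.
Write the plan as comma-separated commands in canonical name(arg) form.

move(2), turn(right), turn(right), turn(right), move(1)

start: x=3 y=1 heading=left
t=1 move(2) ⇒ x=1 y=1 heading=left
t=2 turn(right) ⇒ x=1 y=1 heading=up
t=3 turn(right) ⇒ x=1 y=1 heading=right
t=4 turn(right) ⇒ x=1 y=1 heading=down
t=5 move(1) ⇒ x=1 y=0 heading=down
nothing shorter than 5 reaches the goal.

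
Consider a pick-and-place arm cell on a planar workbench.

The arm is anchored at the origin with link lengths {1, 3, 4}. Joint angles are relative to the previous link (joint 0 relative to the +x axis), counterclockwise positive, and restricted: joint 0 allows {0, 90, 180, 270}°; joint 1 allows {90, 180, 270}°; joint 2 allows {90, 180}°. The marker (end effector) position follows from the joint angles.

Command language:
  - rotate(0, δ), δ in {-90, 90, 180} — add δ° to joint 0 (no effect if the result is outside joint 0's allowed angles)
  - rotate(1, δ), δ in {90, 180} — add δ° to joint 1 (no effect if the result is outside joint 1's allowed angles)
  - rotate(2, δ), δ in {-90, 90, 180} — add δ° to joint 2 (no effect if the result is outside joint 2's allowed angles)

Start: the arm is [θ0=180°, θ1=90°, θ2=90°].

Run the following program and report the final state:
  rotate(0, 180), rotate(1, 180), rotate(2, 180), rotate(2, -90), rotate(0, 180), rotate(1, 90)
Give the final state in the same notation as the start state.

[θ0=180°, θ1=270°, θ2=90°]

initial: [θ0=180°, θ1=90°, θ2=90°]
t=1 rotate(0, 180) ⇒ [θ0=0°, θ1=90°, θ2=90°]
t=2 rotate(1, 180) ⇒ [θ0=0°, θ1=270°, θ2=90°]
t=3 rotate(2, 180) ⇒ [θ0=0°, θ1=270°, θ2=90°]
t=4 rotate(2, -90) ⇒ [θ0=0°, θ1=270°, θ2=90°]
t=5 rotate(0, 180) ⇒ [θ0=180°, θ1=270°, θ2=90°]
t=6 rotate(1, 90) ⇒ [θ0=180°, θ1=270°, θ2=90°]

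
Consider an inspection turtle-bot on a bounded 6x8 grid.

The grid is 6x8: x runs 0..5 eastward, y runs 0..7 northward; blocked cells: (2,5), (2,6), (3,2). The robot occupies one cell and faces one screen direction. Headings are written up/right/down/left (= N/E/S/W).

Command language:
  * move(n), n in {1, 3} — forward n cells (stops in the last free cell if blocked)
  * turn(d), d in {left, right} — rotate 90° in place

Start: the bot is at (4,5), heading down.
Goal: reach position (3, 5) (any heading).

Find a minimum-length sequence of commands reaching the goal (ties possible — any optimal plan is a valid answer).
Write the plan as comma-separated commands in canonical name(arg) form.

from: at (4,5), heading down
1. turn(right) → at (4,5), heading left
2. move(1) → at (3,5), heading left
nothing shorter than 2 reaches the goal.

turn(right), move(1)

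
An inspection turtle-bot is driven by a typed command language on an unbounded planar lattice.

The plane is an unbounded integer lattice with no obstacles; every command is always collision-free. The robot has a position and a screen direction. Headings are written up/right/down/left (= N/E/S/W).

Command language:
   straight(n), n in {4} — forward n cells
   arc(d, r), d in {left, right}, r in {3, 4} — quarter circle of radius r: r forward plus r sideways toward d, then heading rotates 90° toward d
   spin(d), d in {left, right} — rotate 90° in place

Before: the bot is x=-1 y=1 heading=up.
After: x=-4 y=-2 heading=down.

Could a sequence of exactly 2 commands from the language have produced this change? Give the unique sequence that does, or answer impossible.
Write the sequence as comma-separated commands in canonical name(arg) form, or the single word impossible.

key: order matters: swapping spin(left) and arc(left, 3) lands elsewhere
start: x=-1 y=1 heading=up
1. spin(left) → x=-1 y=1 heading=left
2. arc(left, 3) → x=-4 y=-2 heading=down
uniquely the one of 49 2-step routes that fits.

spin(left), arc(left, 3)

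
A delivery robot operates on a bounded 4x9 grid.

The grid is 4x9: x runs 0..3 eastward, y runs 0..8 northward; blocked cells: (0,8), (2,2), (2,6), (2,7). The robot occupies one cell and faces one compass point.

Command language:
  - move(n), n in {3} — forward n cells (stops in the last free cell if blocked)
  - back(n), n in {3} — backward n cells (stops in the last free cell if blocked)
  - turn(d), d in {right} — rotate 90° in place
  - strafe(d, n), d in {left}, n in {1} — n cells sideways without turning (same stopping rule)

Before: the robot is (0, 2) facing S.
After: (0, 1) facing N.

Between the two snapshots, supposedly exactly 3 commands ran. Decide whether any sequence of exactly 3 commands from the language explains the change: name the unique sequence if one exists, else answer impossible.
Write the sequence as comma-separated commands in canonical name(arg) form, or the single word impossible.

turn(right), strafe(left, 1), turn(right)

key: position moved to (0,1) AND the heading swung to N — translation plus rotation needed
t0: (0, 2) facing S
step 1 (turn(right)): (0, 2) facing W
step 2 (strafe(left, 1)): (0, 1) facing W
step 3 (turn(right)): (0, 1) facing N
uniquely the one of 64 3-step routes that fits.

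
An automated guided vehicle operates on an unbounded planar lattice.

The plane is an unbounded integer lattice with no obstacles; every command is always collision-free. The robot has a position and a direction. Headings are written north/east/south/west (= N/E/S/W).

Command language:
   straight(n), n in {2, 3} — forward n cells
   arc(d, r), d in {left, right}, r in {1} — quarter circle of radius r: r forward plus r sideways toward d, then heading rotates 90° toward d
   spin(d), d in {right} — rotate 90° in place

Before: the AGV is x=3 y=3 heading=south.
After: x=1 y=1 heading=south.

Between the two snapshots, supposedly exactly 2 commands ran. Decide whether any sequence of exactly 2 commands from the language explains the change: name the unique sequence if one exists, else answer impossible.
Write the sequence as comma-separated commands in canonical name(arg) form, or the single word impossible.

key: still facing S at the end — net rotation zero over 2 steps
begin: x=3 y=3 heading=south
t=1 arc(right, 1) ⇒ x=2 y=2 heading=west
t=2 arc(left, 1) ⇒ x=1 y=1 heading=south
uniquely the one of 25 2-step routes that fits.

arc(right, 1), arc(left, 1)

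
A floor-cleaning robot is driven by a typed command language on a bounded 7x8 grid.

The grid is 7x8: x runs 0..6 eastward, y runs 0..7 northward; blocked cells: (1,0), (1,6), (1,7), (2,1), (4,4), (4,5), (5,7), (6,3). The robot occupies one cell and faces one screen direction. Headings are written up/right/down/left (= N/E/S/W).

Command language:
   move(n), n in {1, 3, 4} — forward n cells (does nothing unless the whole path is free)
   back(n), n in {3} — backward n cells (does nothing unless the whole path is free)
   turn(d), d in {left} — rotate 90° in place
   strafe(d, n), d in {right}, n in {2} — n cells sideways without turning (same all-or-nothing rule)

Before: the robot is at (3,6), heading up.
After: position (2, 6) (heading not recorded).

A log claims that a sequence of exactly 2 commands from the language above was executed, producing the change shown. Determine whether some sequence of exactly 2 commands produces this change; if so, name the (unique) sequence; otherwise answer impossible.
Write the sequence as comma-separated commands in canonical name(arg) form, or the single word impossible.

turn(left), move(1)

key: order matters: swapping turn(left) and move(1) lands elsewhere
start: at (3,6), heading up
[1] after turn(left): at (3,6), heading left
[2] after move(1): at (2,6), heading left
all 36 alternatives checked — unique.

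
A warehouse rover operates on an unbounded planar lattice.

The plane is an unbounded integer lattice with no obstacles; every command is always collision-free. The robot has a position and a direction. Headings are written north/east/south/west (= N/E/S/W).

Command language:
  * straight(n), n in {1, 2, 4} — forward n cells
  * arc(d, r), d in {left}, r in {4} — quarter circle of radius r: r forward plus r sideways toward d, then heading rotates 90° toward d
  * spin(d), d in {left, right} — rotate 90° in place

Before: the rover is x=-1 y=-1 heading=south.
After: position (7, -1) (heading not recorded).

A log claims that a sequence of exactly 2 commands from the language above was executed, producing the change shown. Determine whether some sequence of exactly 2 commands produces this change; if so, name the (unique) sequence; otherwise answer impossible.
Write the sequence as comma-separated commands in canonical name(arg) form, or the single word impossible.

initial: x=-1 y=-1 heading=south
1. arc(left, 4) → x=3 y=-5 heading=east
2. arc(left, 4) → x=7 y=-1 heading=north
no other 2-command option fits: unique.

arc(left, 4), arc(left, 4)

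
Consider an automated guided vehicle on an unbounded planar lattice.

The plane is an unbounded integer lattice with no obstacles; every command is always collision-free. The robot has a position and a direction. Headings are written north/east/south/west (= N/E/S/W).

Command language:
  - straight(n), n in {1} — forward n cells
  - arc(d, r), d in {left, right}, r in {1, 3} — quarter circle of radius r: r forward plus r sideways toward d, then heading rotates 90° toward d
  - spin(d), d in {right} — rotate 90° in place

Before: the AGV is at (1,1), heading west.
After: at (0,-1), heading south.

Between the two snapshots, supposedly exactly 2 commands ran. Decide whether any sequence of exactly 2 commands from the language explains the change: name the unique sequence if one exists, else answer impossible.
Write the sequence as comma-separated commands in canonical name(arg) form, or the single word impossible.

key: order matters: swapping arc(left, 1) and straight(1) lands elsewhere
initial: at (1,1), heading west
1. arc(left, 1) → at (0,0), heading south
2. straight(1) → at (0,-1), heading south
uniquely the one of 36 2-step routes that fits.

arc(left, 1), straight(1)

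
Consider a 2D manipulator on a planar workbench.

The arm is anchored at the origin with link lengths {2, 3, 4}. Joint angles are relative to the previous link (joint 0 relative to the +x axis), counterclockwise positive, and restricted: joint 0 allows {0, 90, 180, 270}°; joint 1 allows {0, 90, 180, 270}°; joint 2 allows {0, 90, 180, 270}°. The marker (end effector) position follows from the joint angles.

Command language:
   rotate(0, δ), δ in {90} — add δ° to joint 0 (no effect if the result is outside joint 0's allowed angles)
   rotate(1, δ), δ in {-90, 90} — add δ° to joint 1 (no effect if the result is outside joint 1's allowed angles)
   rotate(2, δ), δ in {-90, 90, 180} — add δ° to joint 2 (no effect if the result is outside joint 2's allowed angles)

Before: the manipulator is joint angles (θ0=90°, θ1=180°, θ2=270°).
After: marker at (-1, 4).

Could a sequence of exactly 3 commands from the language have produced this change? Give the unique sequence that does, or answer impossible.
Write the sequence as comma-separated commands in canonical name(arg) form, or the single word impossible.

rotate(0, 90), rotate(0, 90), rotate(0, 90)

begin: joint angles (θ0=90°, θ1=180°, θ2=270°)
1. rotate(0, 90) → joint angles (θ0=180°, θ1=180°, θ2=270°)
2. rotate(0, 90) → joint angles (θ0=270°, θ1=180°, θ2=270°)
3. rotate(0, 90) → joint angles (θ0=0°, θ1=180°, θ2=270°)
uniquely the one of 216 3-step routes that fits.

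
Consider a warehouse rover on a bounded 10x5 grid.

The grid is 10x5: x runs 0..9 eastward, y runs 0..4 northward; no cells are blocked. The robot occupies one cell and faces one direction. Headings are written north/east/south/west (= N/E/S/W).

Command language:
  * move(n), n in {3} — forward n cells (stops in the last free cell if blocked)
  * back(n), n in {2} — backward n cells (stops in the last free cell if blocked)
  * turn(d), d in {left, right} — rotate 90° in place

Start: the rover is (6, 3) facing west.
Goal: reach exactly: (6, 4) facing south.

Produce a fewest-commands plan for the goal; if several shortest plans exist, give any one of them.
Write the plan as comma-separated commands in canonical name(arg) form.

turn(left), back(2)

t0: (6, 3) facing west
1. turn(left) → (6, 3) facing south
2. back(2) → (6, 4) facing south
no 1-step plan works, so 2 is optimal.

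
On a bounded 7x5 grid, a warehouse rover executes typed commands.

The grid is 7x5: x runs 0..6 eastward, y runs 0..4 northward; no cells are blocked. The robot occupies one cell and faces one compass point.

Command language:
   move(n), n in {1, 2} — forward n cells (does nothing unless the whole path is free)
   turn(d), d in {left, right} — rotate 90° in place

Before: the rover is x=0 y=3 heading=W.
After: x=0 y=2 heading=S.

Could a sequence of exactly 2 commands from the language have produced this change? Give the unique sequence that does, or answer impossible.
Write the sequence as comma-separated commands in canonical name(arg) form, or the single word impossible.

key: cell and facing (now S) both changed — the 2 commands mix motion and turning
from: x=0 y=3 heading=W
t=1 turn(left) ⇒ x=0 y=3 heading=S
t=2 move(1) ⇒ x=0 y=2 heading=S
no other 2-command option fits: unique.

turn(left), move(1)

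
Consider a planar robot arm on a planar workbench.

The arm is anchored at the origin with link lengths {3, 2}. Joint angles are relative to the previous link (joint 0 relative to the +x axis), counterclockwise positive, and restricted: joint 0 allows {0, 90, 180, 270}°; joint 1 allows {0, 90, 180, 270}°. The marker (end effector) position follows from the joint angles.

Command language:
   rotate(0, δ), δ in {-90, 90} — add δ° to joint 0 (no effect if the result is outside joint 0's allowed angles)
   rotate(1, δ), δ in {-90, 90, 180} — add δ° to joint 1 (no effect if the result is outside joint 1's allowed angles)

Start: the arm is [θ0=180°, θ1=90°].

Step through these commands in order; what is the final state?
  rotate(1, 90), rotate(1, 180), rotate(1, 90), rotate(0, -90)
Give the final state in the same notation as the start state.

[θ0=90°, θ1=90°]

from: [θ0=180°, θ1=90°]
step 1 (rotate(1, 90)): [θ0=180°, θ1=180°]
step 2 (rotate(1, 180)): [θ0=180°, θ1=0°]
step 3 (rotate(1, 90)): [θ0=180°, θ1=90°]
step 4 (rotate(0, -90)): [θ0=90°, θ1=90°]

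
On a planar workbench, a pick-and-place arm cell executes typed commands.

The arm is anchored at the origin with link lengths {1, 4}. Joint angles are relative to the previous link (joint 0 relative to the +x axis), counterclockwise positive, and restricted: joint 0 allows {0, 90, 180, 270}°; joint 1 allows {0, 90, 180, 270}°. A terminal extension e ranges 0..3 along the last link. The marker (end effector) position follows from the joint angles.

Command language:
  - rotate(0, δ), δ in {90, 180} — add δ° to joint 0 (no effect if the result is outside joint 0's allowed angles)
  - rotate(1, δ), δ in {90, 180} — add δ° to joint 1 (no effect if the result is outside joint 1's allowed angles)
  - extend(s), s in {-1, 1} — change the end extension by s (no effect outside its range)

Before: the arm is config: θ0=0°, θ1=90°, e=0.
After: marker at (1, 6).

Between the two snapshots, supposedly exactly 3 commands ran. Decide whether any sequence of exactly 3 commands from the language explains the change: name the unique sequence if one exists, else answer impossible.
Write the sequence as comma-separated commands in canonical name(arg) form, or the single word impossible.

extend(-1), extend(1), extend(1)

key: order matters: swapping extend(-1) and extend(1) lands elsewhere
initial: config: θ0=0°, θ1=90°, e=0
[1] after extend(-1): config: θ0=0°, θ1=90°, e=0
[2] after extend(1): config: θ0=0°, θ1=90°, e=1
[3] after extend(1): config: θ0=0°, θ1=90°, e=2
uniquely the one of 216 3-step routes that fits.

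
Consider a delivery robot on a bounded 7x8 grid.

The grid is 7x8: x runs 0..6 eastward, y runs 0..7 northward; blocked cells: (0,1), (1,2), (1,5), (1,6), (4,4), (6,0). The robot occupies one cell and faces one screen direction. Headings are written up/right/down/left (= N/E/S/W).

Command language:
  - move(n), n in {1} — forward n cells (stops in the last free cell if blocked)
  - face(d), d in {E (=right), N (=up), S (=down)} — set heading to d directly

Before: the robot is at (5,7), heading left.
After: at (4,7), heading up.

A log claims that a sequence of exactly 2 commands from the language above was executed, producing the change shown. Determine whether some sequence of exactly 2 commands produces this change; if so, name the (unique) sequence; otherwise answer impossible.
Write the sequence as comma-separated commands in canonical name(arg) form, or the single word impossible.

key: order matters: swapping move(1) and face(N) lands elsewhere
begin: at (5,7), heading left
step 1 (move(1)): at (4,7), heading left
step 2 (face(N)): at (4,7), heading up
no other 2-command option fits: unique.

move(1), face(N)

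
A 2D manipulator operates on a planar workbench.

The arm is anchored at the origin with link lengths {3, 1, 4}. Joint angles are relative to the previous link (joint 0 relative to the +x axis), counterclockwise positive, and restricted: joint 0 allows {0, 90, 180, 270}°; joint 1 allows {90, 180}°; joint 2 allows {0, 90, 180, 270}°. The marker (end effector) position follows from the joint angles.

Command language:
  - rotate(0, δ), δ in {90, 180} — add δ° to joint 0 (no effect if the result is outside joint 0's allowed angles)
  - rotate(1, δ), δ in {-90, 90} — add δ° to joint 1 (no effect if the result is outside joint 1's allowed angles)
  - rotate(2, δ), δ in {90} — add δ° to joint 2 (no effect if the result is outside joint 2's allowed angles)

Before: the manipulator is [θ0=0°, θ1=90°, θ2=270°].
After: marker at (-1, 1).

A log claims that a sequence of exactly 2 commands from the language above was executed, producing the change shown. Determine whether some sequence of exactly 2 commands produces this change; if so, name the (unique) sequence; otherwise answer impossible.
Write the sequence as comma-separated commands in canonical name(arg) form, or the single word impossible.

rotate(2, 90), rotate(2, 90)

begin: [θ0=0°, θ1=90°, θ2=270°]
[1] after rotate(2, 90): [θ0=0°, θ1=90°, θ2=0°]
[2] after rotate(2, 90): [θ0=0°, θ1=90°, θ2=90°]
no rival 2-sequence matches.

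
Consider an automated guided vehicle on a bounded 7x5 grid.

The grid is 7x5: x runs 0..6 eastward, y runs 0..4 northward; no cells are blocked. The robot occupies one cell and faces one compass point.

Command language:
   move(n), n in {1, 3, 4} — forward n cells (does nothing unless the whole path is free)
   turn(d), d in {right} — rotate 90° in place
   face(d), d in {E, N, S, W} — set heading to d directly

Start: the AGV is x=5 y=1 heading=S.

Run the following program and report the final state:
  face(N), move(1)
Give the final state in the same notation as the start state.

x=5 y=2 heading=N

initial: x=5 y=1 heading=S
step 1 (face(N)): x=5 y=1 heading=N
step 2 (move(1)): x=5 y=2 heading=N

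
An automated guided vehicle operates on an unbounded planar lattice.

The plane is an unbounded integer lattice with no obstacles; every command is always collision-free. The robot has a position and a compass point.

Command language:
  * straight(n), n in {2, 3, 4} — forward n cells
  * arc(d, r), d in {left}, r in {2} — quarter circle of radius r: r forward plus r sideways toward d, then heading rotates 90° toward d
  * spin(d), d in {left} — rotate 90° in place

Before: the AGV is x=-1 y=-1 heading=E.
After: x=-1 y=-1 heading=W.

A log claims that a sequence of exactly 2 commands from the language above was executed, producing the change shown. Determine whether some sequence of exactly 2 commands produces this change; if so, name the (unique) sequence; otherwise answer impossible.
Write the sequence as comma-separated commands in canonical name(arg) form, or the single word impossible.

spin(left), spin(left)

key: (-1,-1) unmoved — no command in the sequence translates
from: x=-1 y=-1 heading=E
t=1 spin(left) ⇒ x=-1 y=-1 heading=N
t=2 spin(left) ⇒ x=-1 y=-1 heading=W
uniquely the one of 25 2-step routes that fits.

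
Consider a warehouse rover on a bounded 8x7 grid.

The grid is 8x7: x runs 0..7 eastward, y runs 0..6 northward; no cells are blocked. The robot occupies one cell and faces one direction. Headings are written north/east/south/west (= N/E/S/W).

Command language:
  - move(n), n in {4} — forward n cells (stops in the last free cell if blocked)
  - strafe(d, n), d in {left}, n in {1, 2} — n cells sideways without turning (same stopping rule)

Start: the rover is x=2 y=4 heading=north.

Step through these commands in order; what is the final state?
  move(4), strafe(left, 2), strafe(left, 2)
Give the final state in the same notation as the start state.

x=0 y=6 heading=north

t0: x=2 y=4 heading=north
[1] after move(4): x=2 y=6 heading=north
[2] after strafe(left, 2): x=0 y=6 heading=north
[3] after strafe(left, 2): x=0 y=6 heading=north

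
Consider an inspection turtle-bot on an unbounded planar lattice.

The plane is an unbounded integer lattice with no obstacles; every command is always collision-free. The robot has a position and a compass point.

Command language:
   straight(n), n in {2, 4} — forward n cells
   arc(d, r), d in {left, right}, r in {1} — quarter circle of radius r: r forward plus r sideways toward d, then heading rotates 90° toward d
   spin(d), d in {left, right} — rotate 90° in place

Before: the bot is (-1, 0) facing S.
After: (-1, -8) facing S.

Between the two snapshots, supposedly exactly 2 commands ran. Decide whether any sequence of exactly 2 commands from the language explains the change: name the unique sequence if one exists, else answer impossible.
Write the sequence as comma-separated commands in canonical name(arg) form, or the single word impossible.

straight(4), straight(4)

key: still facing S at the end — nothing in the sequence rotates
initial: (-1, 0) facing S
1. straight(4) → (-1, -4) facing S
2. straight(4) → (-1, -8) facing S
all 36 alternatives checked — unique.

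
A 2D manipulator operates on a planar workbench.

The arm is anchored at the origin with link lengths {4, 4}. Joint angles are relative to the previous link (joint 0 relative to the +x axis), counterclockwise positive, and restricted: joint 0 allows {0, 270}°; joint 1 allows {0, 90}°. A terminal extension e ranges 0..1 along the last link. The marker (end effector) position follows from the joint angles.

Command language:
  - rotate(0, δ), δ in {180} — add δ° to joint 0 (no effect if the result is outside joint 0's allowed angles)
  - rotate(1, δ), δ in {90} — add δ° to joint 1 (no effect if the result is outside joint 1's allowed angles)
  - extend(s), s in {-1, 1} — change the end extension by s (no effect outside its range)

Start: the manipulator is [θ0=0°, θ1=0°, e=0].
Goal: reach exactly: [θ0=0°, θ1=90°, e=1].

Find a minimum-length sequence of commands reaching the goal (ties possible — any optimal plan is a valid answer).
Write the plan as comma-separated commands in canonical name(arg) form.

extend(1), rotate(1, 90)

begin: [θ0=0°, θ1=0°, e=0]
t=1 extend(1) ⇒ [θ0=0°, θ1=0°, e=1]
t=2 rotate(1, 90) ⇒ [θ0=0°, θ1=90°, e=1]
minimal: 2 command(s), checked below 2.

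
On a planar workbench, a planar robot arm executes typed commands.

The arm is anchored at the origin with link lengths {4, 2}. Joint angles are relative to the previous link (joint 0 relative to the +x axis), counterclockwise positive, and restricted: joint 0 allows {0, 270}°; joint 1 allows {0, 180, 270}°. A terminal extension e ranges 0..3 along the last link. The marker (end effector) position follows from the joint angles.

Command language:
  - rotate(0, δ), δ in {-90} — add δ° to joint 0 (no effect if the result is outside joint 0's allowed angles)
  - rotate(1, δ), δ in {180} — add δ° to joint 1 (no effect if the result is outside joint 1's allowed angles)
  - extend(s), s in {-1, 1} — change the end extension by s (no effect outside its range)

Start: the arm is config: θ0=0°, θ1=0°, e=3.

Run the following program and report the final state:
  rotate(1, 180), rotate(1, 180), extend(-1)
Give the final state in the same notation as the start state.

config: θ0=0°, θ1=0°, e=2

begin: config: θ0=0°, θ1=0°, e=3
1. rotate(1, 180) → config: θ0=0°, θ1=180°, e=3
2. rotate(1, 180) → config: θ0=0°, θ1=0°, e=3
3. extend(-1) → config: θ0=0°, θ1=0°, e=2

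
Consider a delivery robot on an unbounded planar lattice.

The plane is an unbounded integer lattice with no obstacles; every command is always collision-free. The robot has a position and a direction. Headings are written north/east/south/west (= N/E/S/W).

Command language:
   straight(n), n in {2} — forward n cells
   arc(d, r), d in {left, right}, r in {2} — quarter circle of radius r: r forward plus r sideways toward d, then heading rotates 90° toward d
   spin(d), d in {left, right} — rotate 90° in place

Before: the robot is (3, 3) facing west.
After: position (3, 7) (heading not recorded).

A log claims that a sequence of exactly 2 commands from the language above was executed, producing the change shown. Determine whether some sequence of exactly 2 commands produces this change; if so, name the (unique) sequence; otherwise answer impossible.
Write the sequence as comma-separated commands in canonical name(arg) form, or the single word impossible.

arc(right, 2), arc(right, 2)

initial: (3, 3) facing west
1. arc(right, 2) → (1, 5) facing north
2. arc(right, 2) → (3, 7) facing east
uniquely the one of 25 2-step routes that fits.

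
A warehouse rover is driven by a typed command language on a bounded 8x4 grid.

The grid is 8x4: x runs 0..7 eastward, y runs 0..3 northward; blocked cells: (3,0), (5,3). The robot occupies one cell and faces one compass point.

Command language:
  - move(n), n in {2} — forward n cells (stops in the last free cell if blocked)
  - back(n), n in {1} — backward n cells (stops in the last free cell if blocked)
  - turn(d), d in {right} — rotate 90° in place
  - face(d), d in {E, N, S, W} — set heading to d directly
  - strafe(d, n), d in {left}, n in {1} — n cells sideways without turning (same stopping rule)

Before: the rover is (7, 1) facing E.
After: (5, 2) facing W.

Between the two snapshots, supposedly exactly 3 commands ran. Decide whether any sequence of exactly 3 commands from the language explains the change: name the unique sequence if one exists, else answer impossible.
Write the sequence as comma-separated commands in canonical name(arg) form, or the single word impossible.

strafe(left, 1), face(W), move(2)

key: order matters: swapping strafe(left, 1) and move(2) lands elsewhere
initial: (7, 1) facing E
[1] after strafe(left, 1): (7, 2) facing E
[2] after face(W): (7, 2) facing W
[3] after move(2): (5, 2) facing W
no rival 3-sequence matches.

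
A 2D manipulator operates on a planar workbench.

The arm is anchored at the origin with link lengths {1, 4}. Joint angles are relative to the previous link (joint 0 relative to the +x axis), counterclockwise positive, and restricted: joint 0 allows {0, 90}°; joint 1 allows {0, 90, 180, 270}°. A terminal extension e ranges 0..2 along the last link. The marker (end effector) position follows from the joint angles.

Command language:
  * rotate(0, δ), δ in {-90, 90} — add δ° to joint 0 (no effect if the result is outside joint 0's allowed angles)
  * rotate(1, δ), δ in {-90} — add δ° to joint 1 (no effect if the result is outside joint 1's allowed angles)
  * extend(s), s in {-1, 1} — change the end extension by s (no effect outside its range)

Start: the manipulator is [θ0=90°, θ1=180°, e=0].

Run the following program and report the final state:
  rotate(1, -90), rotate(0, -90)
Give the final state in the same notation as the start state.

[θ0=0°, θ1=90°, e=0]

start: [θ0=90°, θ1=180°, e=0]
step 1 (rotate(1, -90)): [θ0=90°, θ1=90°, e=0]
step 2 (rotate(0, -90)): [θ0=0°, θ1=90°, e=0]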